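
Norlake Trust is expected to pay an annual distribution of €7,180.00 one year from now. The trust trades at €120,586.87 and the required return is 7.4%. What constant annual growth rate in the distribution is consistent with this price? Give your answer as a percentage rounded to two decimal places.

P = D₁/(r−g) ⇒ g = r − D₁/P = 0.074 − €7,180.00/€120,586.87 = 0.014458

1.45%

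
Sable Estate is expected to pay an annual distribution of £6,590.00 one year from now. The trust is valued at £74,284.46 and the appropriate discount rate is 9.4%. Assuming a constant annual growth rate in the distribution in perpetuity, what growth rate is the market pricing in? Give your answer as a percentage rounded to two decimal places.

P = D₁/(r−g) ⇒ g = r − D₁/P = 0.094 − £6,590.00/£74,284.46 = 0.005287

0.53%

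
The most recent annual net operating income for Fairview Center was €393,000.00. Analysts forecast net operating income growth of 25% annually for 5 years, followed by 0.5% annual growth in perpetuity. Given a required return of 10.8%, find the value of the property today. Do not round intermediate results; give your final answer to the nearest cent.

D_1 = 491250.00000
D_2 = 614062.50000
D_3 = 767578.12500
D_4 = 959472.65625
D_5 = 1199340.82031
Terminal value at year 5: TV = D_5×(1+g_2)/(r−g_2) = 1205337.52441/0.103 = 11702306.06227
P_0 = D_1/(1+r)^1 + D_2/(1+r)^2 + D_3/(1+r)^3 + D_4/(1+r)^4 + D_5/(1+r)^5 + TV/(1+r)^5
    = 443366.42599 + 500187.75496 + 564291.23980 + 636610.15320 + 718197.37500 + 7007653.99879 = 9870306.94773

€9870306.95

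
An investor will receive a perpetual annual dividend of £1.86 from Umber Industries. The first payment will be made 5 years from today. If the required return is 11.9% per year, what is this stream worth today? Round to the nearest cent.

Value at end of year 4: C / r = £1.86 / 0.119 = £15.6303
Discount to today: PV = £15.6303 / (1 + 0.119)^4 = £15.6303 / 1.567907 = £9.97

£9.97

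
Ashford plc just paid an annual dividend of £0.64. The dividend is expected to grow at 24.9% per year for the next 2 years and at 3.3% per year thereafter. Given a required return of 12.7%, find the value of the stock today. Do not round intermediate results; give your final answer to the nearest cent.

D_1 = 0.79936
D_2 = 0.99840
Terminal value at year 2: TV = D_2×(1+g_2)/(r−g_2) = 1.03135/0.094 = 10.97179
P_0 = D_1/(1+r)^1 + D_2/(1+r)^2 + TV/(1+r)^2
    = 0.70928 + 0.78606 + 8.63832 = 10.13367

£10.13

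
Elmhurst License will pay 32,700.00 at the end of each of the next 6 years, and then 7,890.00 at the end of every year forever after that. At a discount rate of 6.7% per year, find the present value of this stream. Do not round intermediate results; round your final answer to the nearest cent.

PV of 6-year annuity: 32,700.00 × [1 − (1+0.067)^−6] / 0.067 = 157319.92132
Perpetuity value at year 6: 7,890.00 / 0.067 = 117761.19403
PV of perpetuity: 117761.19403 / (1+0.067)^6 = 79802.35063
Total PV = 157319.92132 + 79802.35063 = 237122.27195

237122.27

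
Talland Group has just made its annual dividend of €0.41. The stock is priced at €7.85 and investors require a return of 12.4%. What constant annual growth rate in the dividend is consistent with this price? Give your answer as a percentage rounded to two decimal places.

6.82%

P = D₀(1+g)/(r−g) ⇒ P(r−g) = D₀(1+g) ⇒ g(P+D₀) = P·r − D₀
g = (P·r − D₀)/(P + D₀) = (€7.85×0.124 − €0.41) / (€7.85 + €0.41) = 0.068208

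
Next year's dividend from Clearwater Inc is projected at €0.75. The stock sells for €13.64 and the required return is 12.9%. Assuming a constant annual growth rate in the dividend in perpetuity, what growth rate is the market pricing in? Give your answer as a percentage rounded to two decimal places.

P = D₁/(r−g) ⇒ g = r − D₁/P = 0.129 − €0.75/€13.64 = 0.074015

7.40%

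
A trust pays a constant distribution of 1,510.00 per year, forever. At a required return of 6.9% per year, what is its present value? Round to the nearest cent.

Level perpetuity: PV = C / r = 1,510.00 / 0.069 = 21,884.06

21884.06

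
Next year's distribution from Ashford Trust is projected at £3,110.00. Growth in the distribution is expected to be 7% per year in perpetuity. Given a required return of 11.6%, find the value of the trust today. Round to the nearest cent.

Growing perpetuity: P = D₁ / (r − g) = £3,110.0000 / (0.116 − 0.07) = £67,608.70

£67608.70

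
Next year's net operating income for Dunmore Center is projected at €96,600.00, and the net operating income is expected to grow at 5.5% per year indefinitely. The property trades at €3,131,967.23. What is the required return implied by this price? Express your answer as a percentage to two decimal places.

8.58%

P = D₁/(r − g) ⇒ r = D₁/P + g = €96,600.0000/€3,131,967.23 + 0.055 = 0.030843 + 0.055 = 0.085843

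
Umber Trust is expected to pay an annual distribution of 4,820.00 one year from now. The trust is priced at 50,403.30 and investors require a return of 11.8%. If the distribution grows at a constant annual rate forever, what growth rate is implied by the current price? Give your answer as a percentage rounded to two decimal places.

P = D₁/(r−g) ⇒ g = r − D₁/P = 0.118 − 4,820.00/50,403.30 = 0.022371

2.24%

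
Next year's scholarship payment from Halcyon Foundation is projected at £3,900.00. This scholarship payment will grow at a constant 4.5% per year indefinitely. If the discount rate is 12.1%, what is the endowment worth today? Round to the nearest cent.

Growing perpetuity: P = D₁ / (r − g) = £3,900.0000 / (0.121 − 0.045) = £51,315.79

£51315.79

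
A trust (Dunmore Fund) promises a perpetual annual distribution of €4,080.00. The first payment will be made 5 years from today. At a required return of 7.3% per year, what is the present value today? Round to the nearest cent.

€42163.67

Value at end of year 4: C / r = €4,080.00 / 0.073 = €55,890.4110
Discount to today: PV = €55,890.4110 / (1 + 0.073)^4 = €55,890.4110 / 1.325558 = €42,163.67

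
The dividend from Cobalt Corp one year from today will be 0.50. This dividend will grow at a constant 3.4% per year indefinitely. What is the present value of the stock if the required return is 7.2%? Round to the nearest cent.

13.16

Growing perpetuity: P = D₁ / (r − g) = 0.5000 / (0.072 − 0.034) = 13.16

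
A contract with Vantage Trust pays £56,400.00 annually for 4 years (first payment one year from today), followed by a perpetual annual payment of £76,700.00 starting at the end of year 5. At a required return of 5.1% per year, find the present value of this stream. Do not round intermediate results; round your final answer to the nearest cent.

£1432105.67

PV of 4-year annuity: £56,400.00 × [1 − (1+0.051)^−4] / 0.051 = 199527.91882
Perpetuity value at year 4: £76,700.00 / 0.051 = 1503921.56863
PV of perpetuity: 1503921.56863 / (1+0.051)^4 = 1232577.74995
Total PV = 199527.91882 + 1232577.74995 = 1432105.66877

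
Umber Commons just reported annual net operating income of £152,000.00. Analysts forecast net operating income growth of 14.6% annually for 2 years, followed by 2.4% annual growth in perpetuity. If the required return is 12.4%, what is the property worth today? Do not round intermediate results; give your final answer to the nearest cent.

D_1 = 174192.00000
D_2 = 199624.03200
Terminal value at year 2: TV = D_2×(1+g_2)/(r−g_2) = 204415.00877/0.1 = 2044150.08768
P_0 = D_1/(1+r)^1 + D_2/(1+r)^2 + TV/(1+r)^2
    = 154975.08897 + 158008.40921 + 1618006.11036 = 1930989.60854

£1930989.61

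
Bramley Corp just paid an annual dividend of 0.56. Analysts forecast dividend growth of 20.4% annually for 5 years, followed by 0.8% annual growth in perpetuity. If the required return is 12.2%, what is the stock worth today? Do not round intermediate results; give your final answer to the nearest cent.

D_1 = 0.67424
D_2 = 0.81178
D_3 = 0.97739
D_4 = 1.17678
D_5 = 1.41684
Terminal value at year 5: TV = D_5×(1+g_2)/(r−g_2) = 1.42817/0.114 = 12.52784
P_0 = D_1/(1+r)^1 + D_2/(1+r)^2 + D_3/(1+r)^3 + D_4/(1+r)^4 + D_5/(1+r)^5 + TV/(1+r)^5
    = 0.60093 + 0.64484 + 0.69197 + 0.74254 + 0.79681 + 7.04550 = 10.52260

10.52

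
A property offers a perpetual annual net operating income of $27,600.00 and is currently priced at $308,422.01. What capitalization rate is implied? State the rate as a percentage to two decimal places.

P = C/r ⇒ r = C/P = $27,600.00/$308,422.01 = 0.089488

8.95%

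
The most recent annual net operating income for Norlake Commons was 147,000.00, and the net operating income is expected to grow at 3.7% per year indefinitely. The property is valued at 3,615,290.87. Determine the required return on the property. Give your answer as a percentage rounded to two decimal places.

D₁ = 147,000.00 × 1.037 = 152,439.0000
P = D₁/(r − g) ⇒ r = D₁/P + g = 152,439.0000/3,615,290.87 + 0.037 = 0.042165 + 0.037 = 0.079165

7.92%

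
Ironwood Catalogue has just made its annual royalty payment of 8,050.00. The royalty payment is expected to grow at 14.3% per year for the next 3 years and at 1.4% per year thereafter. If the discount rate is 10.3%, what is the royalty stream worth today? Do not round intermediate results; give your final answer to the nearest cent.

D_1 = 9201.15000
D_2 = 10516.91445
D_3 = 12020.83322
Terminal value at year 3: TV = D_3×(1+g_2)/(r−g_2) = 12189.12488/0.089 = 136956.45934
P_0 = D_1/(1+r)^1 + D_2/(1+r)^2 + D_3/(1+r)^3 + TV/(1+r)^3
    = 8341.93110 + 8644.44900 + 8957.93763 + 102060.09837 = 128004.41609

128004.42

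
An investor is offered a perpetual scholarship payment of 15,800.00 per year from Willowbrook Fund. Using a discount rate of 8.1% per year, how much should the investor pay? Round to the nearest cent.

Level perpetuity: PV = C / r = 15,800.00 / 0.081 = 195,061.73

195061.73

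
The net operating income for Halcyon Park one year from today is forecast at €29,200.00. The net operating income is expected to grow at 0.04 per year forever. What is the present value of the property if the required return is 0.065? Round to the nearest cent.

Growing perpetuity: P = D₁ / (r − g) = €29,200.0000 / (0.065 − 0.04) = €1,168,000.00

€1168000.00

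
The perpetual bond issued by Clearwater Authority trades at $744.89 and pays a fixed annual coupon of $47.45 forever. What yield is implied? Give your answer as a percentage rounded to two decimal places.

6.37%

P = C/r ⇒ r = C/P = $47.45/$744.89 = 0.063701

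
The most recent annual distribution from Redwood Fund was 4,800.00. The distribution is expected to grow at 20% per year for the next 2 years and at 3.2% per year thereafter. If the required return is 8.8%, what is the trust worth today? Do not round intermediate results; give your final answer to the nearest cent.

118739.50

D_1 = 5760.00000
D_2 = 6912.00000
Terminal value at year 2: TV = D_2×(1+g_2)/(r−g_2) = 7133.18400/0.056 = 127378.28571
P_0 = D_1/(1+r)^1 + D_2/(1+r)^2 + TV/(1+r)^2
    = 5294.11765 + 5839.10035 + 107606.27781 = 118739.49580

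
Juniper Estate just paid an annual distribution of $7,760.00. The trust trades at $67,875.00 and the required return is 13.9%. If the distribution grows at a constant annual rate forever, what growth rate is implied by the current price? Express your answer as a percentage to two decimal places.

P = D₀(1+g)/(r−g) ⇒ P(r−g) = D₀(1+g) ⇒ g(P+D₀) = P·r − D₀
g = (P·r − D₀)/(P + D₀) = ($67,875.00×0.139 − $7,760.00) / ($67,875.00 + $7,760.00) = 0.022141

2.21%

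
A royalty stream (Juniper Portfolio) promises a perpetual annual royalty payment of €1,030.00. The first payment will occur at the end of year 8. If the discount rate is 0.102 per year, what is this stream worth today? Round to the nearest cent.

Value at end of year 7: C / r = €1,030.00 / 0.102 = €10,098.0392
Discount to today: PV = €10,098.0392 / (1 + 0.102)^7 = €10,098.0392 / 1.973655 = €5,116.42

€5116.42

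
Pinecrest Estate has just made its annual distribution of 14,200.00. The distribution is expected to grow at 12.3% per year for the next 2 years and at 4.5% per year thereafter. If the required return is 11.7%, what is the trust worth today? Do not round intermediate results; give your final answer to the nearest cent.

D_1 = 15946.60000
D_2 = 17908.03180
Terminal value at year 2: TV = D_2×(1+g_2)/(r−g_2) = 18713.89323/0.072 = 259915.18376
P_0 = D_1/(1+r)^1 + D_2/(1+r)^2 + TV/(1+r)^2
    = 14276.27574 + 14352.96119 + 208317.28401 = 236946.52094

236946.52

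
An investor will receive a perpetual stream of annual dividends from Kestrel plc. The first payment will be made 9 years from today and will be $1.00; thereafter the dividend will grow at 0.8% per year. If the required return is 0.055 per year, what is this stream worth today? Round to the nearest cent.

Value at end of year 8: C₁ / (r − g) = $1.00 / (0.055 − 0.008) = $21.2766
Discount to today: PV = $21.2766 / (1 + 0.055)^8 = $21.2766 / 1.534687 = $13.86

$13.86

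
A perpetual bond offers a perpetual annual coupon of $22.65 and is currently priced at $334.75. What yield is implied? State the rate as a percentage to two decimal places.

P = C/r ⇒ r = C/P = $22.65/$334.75 = 0.067662

6.77%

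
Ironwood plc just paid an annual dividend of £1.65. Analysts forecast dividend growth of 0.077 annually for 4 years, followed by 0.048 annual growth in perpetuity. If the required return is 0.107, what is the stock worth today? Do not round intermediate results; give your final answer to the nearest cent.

D_1 = 1.77705
D_2 = 1.91388
D_3 = 2.06125
D_4 = 2.21997
Terminal value at year 4: TV = D_4×(1+g_2)/(r−g_2) = 2.32653/0.059 = 39.43266
P_0 = D_1/(1+r)^1 + D_2/(1+r)^2 + D_3/(1+r)^3 + D_4/(1+r)^4 + TV/(1+r)^4
    = 1.60528 + 1.56178 + 1.51946 + 1.47828 + 26.25824 = 32.42304

£32.42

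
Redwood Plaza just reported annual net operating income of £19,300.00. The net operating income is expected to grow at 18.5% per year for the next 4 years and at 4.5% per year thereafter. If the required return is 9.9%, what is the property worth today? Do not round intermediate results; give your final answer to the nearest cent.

£598381.75

D_1 = 22870.50000
D_2 = 27101.54250
D_3 = 32115.32786
D_4 = 38056.66352
Terminal value at year 4: TV = D_4×(1+g_2)/(r−g_2) = 39769.21338/0.054 = 736466.91436
P_0 = D_1/(1+r)^1 + D_2/(1+r)^2 + D_3/(1+r)^3 + D_4/(1+r)^4 + TV/(1+r)^4
    = 20810.28207 + 22438.74819 + 24194.64659 + 26087.94924 + 504850.12872 = 598381.75480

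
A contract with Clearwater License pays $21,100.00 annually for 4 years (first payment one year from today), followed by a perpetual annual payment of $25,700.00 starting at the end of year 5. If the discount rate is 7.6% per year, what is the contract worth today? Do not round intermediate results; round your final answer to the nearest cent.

PV of 4-year annuity: $21,100.00 × [1 − (1+0.076)^−4] / 0.076 = 70512.65664
Perpetuity value at year 4: $25,700.00 / 0.076 = 338157.89474
PV of perpetuity: 338157.89474 / (1+0.076)^4 = 252272.81059
Total PV = 70512.65664 + 252272.81059 = 322785.46722

$322785.47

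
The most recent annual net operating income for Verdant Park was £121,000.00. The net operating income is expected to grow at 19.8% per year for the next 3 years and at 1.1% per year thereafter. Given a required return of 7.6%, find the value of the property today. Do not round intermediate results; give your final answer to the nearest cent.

D_1 = 144958.00000
D_2 = 173659.68400
D_3 = 208044.30143
Terminal value at year 3: TV = D_3×(1+g_2)/(r−g_2) = 210332.78875/0.065 = 3235889.05766
P_0 = D_1/(1+r)^1 + D_2/(1+r)^2 + D_3/(1+r)^3 + TV/(1+r)^3
    = 134719.33086 + 149994.19922 + 167000.97646 + 2597507.49538 = 3049222.00192

£3049222.00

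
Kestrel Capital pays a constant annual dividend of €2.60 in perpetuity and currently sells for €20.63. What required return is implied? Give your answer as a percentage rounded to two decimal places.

12.60%

P = C/r ⇒ r = C/P = €2.60/€20.63 = 0.126030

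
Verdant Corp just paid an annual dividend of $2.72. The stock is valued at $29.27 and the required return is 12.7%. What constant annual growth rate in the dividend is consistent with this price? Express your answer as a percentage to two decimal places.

P = D₀(1+g)/(r−g) ⇒ P(r−g) = D₀(1+g) ⇒ g(P+D₀) = P·r − D₀
g = (P·r − D₀)/(P + D₀) = ($29.27×0.127 − $2.72) / ($29.27 + $2.72) = 0.031175

3.12%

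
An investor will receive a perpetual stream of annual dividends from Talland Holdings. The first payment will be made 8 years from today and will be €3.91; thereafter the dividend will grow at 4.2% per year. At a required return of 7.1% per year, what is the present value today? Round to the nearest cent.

€83.42

Value at end of year 7: C₁ / (r − g) = €3.91 / (0.071 − 0.042) = €134.8276
Discount to today: PV = €134.8276 / (1 + 0.071)^7 = €134.8276 / 1.616316 = €83.42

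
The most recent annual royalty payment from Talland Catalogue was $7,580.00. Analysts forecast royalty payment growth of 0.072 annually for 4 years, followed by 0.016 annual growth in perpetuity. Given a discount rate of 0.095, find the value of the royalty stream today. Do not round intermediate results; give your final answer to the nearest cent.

$118309.48

D_1 = 8125.76000
D_2 = 8710.81472
D_3 = 9337.99338
D_4 = 10010.32890
Terminal value at year 4: TV = D_4×(1+g_2)/(r−g_2) = 10170.49417/0.079 = 128740.43248
P_0 = D_1/(1+r)^1 + D_2/(1+r)^2 + D_3/(1+r)^3 + D_4/(1+r)^4 + TV/(1+r)^4
    = 7420.78539 + 7264.91501 + 7112.31862 + 6962.92745 + 89548.53536 = 118309.48184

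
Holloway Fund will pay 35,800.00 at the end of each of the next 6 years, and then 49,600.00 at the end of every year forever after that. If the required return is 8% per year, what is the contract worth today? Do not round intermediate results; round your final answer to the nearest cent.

PV of 6-year annuity: 35,800.00 × [1 − (1+0.08)^−6] / 0.08 = 165499.09197
Perpetuity value at year 6: 49,600.00 / 0.08 = 620000.00000
PV of perpetuity: 620000.00000 / (1+0.08)^6 = 390705.16867
Total PV = 165499.09197 + 390705.16867 = 556204.26064

556204.26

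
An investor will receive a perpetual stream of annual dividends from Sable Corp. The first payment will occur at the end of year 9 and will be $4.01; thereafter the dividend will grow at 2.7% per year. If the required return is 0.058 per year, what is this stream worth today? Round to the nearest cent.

$82.39

Value at end of year 8: C₁ / (r − g) = $4.01 / (0.058 − 0.027) = $129.3548
Discount to today: PV = $129.3548 / (1 + 0.058)^8 = $129.3548 / 1.569948 = $82.39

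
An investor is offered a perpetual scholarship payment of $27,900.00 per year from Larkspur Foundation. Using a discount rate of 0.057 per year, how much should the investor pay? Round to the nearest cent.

Level perpetuity: PV = C / r = $27,900.00 / 0.057 = $489,473.68

$489473.68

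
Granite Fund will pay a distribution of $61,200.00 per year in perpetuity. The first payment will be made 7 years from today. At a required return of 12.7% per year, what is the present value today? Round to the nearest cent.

$235182.07

Value at end of year 6: C / r = $61,200.00 / 0.127 = $481,889.7638
Discount to today: PV = $481,889.7638 / (1 + 0.127)^6 = $481,889.7638 / 2.049007 = $235,182.07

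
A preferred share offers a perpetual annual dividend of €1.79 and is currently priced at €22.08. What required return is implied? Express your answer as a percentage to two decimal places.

8.11%

P = C/r ⇒ r = C/P = €1.79/€22.08 = 0.081069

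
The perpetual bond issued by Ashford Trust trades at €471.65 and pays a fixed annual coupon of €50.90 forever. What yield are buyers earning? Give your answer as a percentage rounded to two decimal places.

10.79%

P = C/r ⇒ r = C/P = €50.90/€471.65 = 0.107919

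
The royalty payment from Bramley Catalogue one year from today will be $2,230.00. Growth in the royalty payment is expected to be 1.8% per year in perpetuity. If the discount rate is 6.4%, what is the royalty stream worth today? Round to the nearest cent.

$48478.26

Growing perpetuity: P = D₁ / (r − g) = $2,230.0000 / (0.064 − 0.018) = $48,478.26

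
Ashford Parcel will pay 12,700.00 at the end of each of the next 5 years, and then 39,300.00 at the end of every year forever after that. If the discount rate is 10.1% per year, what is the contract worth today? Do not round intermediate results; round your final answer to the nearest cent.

288531.05

PV of 5-year annuity: 12,700.00 × [1 − (1+0.101)^−5] / 0.101 = 48020.25487
Perpetuity value at year 5: 39,300.00 / 0.101 = 389108.91089
PV of perpetuity: 389108.91089 / (1+0.101)^5 = 240510.79936
Total PV = 48020.25487 + 240510.79936 = 288531.05423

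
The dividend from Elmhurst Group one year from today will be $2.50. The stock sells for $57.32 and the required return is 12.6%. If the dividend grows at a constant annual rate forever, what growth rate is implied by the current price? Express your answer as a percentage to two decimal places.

8.24%

P = D₁/(r−g) ⇒ g = r − D₁/P = 0.126 − $2.50/$57.32 = 0.082385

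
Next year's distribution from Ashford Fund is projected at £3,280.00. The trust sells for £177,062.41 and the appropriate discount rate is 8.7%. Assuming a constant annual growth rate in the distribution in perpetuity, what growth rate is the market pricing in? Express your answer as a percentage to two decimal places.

6.85%

P = D₁/(r−g) ⇒ g = r − D₁/P = 0.087 − £3,280.00/£177,062.41 = 0.068475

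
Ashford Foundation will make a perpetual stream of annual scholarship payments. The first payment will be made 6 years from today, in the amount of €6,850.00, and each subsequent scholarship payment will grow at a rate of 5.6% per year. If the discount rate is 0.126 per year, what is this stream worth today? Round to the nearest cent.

€54063.05

Value at end of year 5: C₁ / (r − g) = €6,850.00 / (0.126 − 0.056) = €97,857.1429
Discount to today: PV = €97,857.1429 / (1 + 0.126)^5 = €97,857.1429 / 1.810056 = €54,063.05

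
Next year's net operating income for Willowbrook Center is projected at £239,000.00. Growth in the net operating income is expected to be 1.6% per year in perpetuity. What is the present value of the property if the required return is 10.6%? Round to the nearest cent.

£2655555.56

Growing perpetuity: P = D₁ / (r − g) = £239,000.0000 / (0.106 − 0.016) = £2,655,555.56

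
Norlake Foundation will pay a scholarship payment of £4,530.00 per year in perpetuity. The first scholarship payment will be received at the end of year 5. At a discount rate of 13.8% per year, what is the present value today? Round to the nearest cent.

Value at end of year 4: C / r = £4,530.00 / 0.138 = £32,826.0870
Discount to today: PV = £32,826.0870 / (1 + 0.138)^4 = £32,826.0870 / 1.677139 = £19,572.67

£19572.67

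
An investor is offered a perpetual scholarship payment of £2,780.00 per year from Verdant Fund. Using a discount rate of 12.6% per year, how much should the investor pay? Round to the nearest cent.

Level perpetuity: PV = C / r = £2,780.00 / 0.126 = £22,063.49

£22063.49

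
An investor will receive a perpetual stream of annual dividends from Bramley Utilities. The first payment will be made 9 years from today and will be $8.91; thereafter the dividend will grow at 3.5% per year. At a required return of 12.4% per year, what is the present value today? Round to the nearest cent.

Value at end of year 8: C₁ / (r − g) = $8.91 / (0.124 − 0.035) = $100.1124
Discount to today: PV = $100.1124 / (1 + 0.124)^8 = $100.1124 / 2.547596 = $39.30

$39.30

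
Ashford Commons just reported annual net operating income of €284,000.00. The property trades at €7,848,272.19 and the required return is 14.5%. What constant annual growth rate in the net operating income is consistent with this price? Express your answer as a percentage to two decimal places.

10.50%

P = D₀(1+g)/(r−g) ⇒ P(r−g) = D₀(1+g) ⇒ g(P+D₀) = P·r − D₀
g = (P·r − D₀)/(P + D₀) = (€7,848,272.19×0.145 − €284,000.00) / (€7,848,272.19 + €284,000.00) = 0.105014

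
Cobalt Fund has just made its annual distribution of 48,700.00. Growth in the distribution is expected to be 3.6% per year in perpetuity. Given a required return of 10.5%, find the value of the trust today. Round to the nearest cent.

D₁ = D₀ × (1 + g) = 48,700.00 × 1.036 = 50,453.2000
Growing perpetuity: P = D₁ / (r − g) = 50,453.2000 / (0.105 − 0.036) = 731,205.80

731205.80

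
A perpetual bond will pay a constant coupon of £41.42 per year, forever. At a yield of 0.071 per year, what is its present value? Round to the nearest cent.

Level perpetuity: PV = C / r = £41.42 / 0.071 = £583.38

£583.38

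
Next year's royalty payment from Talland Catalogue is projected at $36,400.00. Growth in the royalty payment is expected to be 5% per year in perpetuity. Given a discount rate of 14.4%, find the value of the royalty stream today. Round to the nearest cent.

Growing perpetuity: P = D₁ / (r − g) = $36,400.0000 / (0.144 − 0.05) = $387,234.04

$387234.04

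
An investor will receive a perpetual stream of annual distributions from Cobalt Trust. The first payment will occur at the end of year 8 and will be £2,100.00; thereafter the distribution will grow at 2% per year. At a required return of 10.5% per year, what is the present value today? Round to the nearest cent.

£12281.87

Value at end of year 7: C₁ / (r − g) = £2,100.00 / (0.105 − 0.02) = £24,705.8824
Discount to today: PV = £24,705.8824 / (1 + 0.105)^7 = £24,705.8824 / 2.011574 = £12,281.87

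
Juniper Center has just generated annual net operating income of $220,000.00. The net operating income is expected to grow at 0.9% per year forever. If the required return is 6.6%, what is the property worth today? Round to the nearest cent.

$3894385.96

D₁ = D₀ × (1 + g) = $220,000.00 × 1.009 = $221,980.0000
Growing perpetuity: P = D₁ / (r − g) = $221,980.0000 / (0.066 − 0.009) = $3,894,385.96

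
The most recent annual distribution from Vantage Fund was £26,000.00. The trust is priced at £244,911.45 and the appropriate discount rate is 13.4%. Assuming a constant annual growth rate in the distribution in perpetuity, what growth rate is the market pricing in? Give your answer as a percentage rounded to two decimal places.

2.52%

P = D₀(1+g)/(r−g) ⇒ P(r−g) = D₀(1+g) ⇒ g(P+D₀) = P·r − D₀
g = (P·r − D₀)/(P + D₀) = (£244,911.45×0.134 − £26,000.00) / (£244,911.45 + £26,000.00) = 0.025167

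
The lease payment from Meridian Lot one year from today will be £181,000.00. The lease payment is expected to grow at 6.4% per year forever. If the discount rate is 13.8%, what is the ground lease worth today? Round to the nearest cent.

£2445945.95

Growing perpetuity: P = D₁ / (r − g) = £181,000.0000 / (0.138 − 0.064) = £2,445,945.95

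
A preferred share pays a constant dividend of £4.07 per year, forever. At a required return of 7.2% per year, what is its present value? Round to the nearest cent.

£56.53

Level perpetuity: PV = C / r = £4.07 / 0.072 = £56.53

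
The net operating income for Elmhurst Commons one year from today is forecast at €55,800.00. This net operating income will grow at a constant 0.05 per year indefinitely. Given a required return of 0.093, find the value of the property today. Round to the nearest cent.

€1297674.42

Growing perpetuity: P = D₁ / (r − g) = €55,800.0000 / (0.093 − 0.05) = €1,297,674.42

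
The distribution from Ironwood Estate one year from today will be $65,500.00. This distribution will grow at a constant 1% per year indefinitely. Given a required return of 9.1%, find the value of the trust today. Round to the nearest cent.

$808641.98

Growing perpetuity: P = D₁ / (r − g) = $65,500.0000 / (0.091 − 0.01) = $808,641.98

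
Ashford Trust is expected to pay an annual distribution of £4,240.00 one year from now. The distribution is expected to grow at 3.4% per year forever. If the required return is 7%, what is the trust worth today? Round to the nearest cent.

Growing perpetuity: P = D₁ / (r − g) = £4,240.0000 / (0.07 − 0.034) = £117,777.78

£117777.78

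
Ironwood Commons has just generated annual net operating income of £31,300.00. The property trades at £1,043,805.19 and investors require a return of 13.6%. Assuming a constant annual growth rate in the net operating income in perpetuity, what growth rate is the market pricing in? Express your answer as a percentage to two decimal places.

10.29%

P = D₀(1+g)/(r−g) ⇒ P(r−g) = D₀(1+g) ⇒ g(P+D₀) = P·r − D₀
g = (P·r − D₀)/(P + D₀) = (£1,043,805.19×0.136 − £31,300.00) / (£1,043,805.19 + £31,300.00) = 0.102927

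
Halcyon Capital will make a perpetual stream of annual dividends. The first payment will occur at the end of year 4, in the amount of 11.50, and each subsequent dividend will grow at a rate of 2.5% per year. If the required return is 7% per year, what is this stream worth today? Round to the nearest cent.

Value at end of year 3: C₁ / (r − g) = 11.50 / (0.07 − 0.025) = 255.5556
Discount to today: PV = 255.5556 / (1 + 0.07)^3 = 255.5556 / 1.225043 = 208.61

208.61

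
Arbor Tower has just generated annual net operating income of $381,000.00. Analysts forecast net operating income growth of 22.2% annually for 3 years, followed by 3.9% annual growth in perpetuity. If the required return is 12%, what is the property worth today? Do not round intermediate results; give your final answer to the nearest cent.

$7711797.56

D_1 = 465582.00000
D_2 = 568941.20400
D_3 = 695246.15129
Terminal value at year 3: TV = D_3×(1+g_2)/(r−g_2) = 722360.75119/0.081 = 8918033.96529
P_0 = D_1/(1+r)^1 + D_2/(1+r)^2 + D_3/(1+r)^3 + TV/(1+r)^3
    = 415698.21429 + 453556.44452 + 494862.47786 + 6347680.42582 = 7711797.56248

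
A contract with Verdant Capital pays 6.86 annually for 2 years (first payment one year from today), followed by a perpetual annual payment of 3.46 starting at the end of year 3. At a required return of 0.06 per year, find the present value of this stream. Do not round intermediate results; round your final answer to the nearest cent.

63.90

PV of 2-year annuity: 6.86 × [1 − (1+0.06)^−2] / 0.06 = 12.57707
Perpetuity value at year 2: 3.46 / 0.06 = 57.66667
PV of perpetuity: 57.66667 / (1+0.06)^2 = 51.32313
Total PV = 12.57707 + 51.32313 = 63.90020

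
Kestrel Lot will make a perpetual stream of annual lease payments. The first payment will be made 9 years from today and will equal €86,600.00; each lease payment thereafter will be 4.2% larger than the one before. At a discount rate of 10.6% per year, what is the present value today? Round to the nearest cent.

Value at end of year 8: C₁ / (r − g) = €86,600.00 / (0.106 − 0.042) = €1,353,125.0000
Discount to today: PV = €1,353,125.0000 / (1 + 0.106)^8 = €1,353,125.0000 / 2.238933 = €604,361.66

€604361.66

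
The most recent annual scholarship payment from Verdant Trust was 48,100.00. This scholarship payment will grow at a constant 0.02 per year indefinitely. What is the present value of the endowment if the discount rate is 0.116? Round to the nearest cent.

511062.50

D₁ = D₀ × (1 + g) = 48,100.00 × 1.02 = 49,062.0000
Growing perpetuity: P = D₁ / (r − g) = 49,062.0000 / (0.116 − 0.02) = 511,062.50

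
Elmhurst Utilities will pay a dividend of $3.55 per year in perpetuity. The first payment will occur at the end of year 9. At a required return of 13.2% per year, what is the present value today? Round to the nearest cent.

Value at end of year 8: C / r = $3.55 / 0.132 = $26.8939
Discount to today: PV = $26.8939 / (1 + 0.132)^8 = $26.8939 / 2.696320 = $9.97

$9.97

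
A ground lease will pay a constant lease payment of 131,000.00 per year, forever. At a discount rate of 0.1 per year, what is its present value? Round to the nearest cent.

1310000.00

Level perpetuity: PV = C / r = 131,000.00 / 0.1 = 1,310,000.00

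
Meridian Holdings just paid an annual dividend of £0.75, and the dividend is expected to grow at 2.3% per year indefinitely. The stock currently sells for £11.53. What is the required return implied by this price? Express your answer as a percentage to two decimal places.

D₁ = £0.75 × 1.023 = £0.7673
P = D₁/(r − g) ⇒ r = D₁/P + g = £0.7673/£11.53 + 0.023 = 0.066544 + 0.023 = 0.089544

8.95%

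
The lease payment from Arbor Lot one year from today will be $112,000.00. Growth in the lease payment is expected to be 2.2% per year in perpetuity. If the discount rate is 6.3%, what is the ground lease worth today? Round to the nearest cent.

$2731707.32

Growing perpetuity: P = D₁ / (r − g) = $112,000.0000 / (0.063 − 0.022) = $2,731,707.32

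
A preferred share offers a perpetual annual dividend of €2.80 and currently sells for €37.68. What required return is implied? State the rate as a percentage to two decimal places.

P = C/r ⇒ r = C/P = €2.80/€37.68 = 0.074310

7.43%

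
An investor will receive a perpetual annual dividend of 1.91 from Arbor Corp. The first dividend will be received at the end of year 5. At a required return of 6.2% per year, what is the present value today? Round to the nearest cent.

Value at end of year 4: C / r = 1.91 / 0.062 = 30.8065
Discount to today: PV = 30.8065 / (1 + 0.062)^4 = 30.8065 / 1.272032 = 24.22

24.22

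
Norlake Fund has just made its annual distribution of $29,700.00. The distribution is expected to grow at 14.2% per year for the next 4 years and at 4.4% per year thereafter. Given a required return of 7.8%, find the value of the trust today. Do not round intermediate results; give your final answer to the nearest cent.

$1286107.21

D_1 = 33917.40000
D_2 = 38733.67080
D_3 = 44233.85205
D_4 = 50515.05905
Terminal value at year 4: TV = D_4×(1+g_2)/(r−g_2) = 52737.72164/0.034 = 1551109.46009
P_0 = D_1/(1+r)^1 + D_2/(1+r)^2 + D_3/(1+r)^3 + D_4/(1+r)^4 + TV/(1+r)^4
    = 31463.26531 + 33331.21427 + 35310.06187 + 37406.39207 + 1148596.27417 = 1286107.20768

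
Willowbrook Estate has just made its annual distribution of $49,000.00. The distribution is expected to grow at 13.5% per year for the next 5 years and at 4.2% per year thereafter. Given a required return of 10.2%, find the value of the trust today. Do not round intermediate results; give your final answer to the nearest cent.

$1254151.64

D_1 = 55615.00000
D_2 = 63123.02500
D_3 = 71644.63338
D_4 = 81316.65888
D_5 = 92294.40783
Terminal value at year 5: TV = D_5×(1+g_2)/(r−g_2) = 96170.77296/0.06 = 1602846.21597
P_0 = D_1/(1+r)^1 + D_2/(1+r)^2 + D_3/(1+r)^3 + D_4/(1+r)^4 + D_5/(1+r)^5 + TV/(1+r)^5
    = 50467.33212 + 51978.60432 + 53535.13240 + 55138.27157 + 56789.41763 + 986242.88626 = 1254151.64431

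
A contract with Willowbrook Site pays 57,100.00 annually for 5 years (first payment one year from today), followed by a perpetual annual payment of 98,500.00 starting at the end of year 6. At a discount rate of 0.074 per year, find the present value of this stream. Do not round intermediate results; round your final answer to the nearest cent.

1163135.55

PV of 5-year annuity: 57,100.00 × [1 − (1+0.074)^−5] / 0.074 = 231635.02293
Perpetuity value at year 5: 98,500.00 / 0.074 = 1331081.08108
PV of perpetuity: 1331081.08108 / (1+0.074)^5 = 931500.52488
Total PV = 231635.02293 + 931500.52488 = 1163135.54782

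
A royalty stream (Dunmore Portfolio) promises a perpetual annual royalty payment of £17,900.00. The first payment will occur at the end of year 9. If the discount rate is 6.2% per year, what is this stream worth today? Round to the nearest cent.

£178428.90

Value at end of year 8: C / r = £17,900.00 / 0.062 = £288,709.6774
Discount to today: PV = £288,709.6774 / (1 + 0.062)^8 = £288,709.6774 / 1.618066 = £178,428.90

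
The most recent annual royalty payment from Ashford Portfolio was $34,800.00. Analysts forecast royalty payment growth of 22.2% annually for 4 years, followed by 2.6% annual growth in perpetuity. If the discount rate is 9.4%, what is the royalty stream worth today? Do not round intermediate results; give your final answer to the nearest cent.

$1002363.13

D_1 = 42525.60000
D_2 = 51966.28320
D_3 = 63502.79807
D_4 = 77600.41924
Terminal value at year 4: TV = D_4×(1+g_2)/(r−g_2) = 79618.03014/0.068 = 1170853.38445
P_0 = D_1/(1+r)^1 + D_2/(1+r)^2 + D_3/(1+r)^3 + D_4/(1+r)^4 + TV/(1+r)^4
    = 38871.66362 + 43419.71933 + 48499.90587 + 54174.48352 + 817397.35425 = 1002363.12658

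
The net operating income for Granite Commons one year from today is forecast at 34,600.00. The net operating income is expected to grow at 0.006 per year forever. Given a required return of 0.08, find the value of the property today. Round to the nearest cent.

467567.57

Growing perpetuity: P = D₁ / (r − g) = 34,600.0000 / (0.08 − 0.006) = 467,567.57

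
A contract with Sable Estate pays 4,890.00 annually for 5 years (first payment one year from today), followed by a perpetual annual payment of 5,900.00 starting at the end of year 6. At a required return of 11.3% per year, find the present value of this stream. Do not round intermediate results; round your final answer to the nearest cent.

48507.53

PV of 5-year annuity: 4,890.00 × [1 − (1+0.113)^−5] / 0.113 = 17937.37114
Perpetuity value at year 5: 5,900.00 / 0.113 = 52212.38938
PV of perpetuity: 52212.38938 / (1+0.113)^5 = 30570.16244
Total PV = 17937.37114 + 30570.16244 = 48507.53358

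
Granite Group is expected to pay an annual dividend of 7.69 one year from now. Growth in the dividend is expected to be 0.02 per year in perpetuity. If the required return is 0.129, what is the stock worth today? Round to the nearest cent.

70.55

Growing perpetuity: P = D₁ / (r − g) = 7.6900 / (0.129 − 0.02) = 70.55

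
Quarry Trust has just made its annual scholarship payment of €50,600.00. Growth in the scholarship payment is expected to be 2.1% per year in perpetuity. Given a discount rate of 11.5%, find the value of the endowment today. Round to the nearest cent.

D₁ = D₀ × (1 + g) = €50,600.00 × 1.021 = €51,662.6000
Growing perpetuity: P = D₁ / (r − g) = €51,662.6000 / (0.115 − 0.021) = €549,602.13

€549602.13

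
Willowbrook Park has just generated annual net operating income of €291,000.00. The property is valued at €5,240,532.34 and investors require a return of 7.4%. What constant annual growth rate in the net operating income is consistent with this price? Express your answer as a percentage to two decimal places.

P = D₀(1+g)/(r−g) ⇒ P(r−g) = D₀(1+g) ⇒ g(P+D₀) = P·r − D₀
g = (P·r − D₀)/(P + D₀) = (€5,240,532.34×0.074 − €291,000.00) / (€5,240,532.34 + €291,000.00) = 0.017500

1.75%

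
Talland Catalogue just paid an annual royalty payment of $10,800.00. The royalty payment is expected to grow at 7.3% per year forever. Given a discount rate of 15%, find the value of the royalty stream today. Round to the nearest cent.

$150498.70

D₁ = D₀ × (1 + g) = $10,800.00 × 1.073 = $11,588.4000
Growing perpetuity: P = D₁ / (r − g) = $11,588.4000 / (0.15 − 0.073) = $150,498.70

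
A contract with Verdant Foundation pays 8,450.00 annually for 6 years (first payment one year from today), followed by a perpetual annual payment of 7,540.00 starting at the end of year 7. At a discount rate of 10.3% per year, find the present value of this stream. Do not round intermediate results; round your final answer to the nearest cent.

77132.57

PV of 6-year annuity: 8,450.00 × [1 − (1+0.103)^−6] / 0.103 = 36480.65039
Perpetuity value at year 6: 7,540.00 / 0.103 = 73203.88350
PV of perpetuity: 73203.88350 / (1+0.103)^6 = 40651.91853
Total PV = 36480.65039 + 40651.91853 = 77132.56892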